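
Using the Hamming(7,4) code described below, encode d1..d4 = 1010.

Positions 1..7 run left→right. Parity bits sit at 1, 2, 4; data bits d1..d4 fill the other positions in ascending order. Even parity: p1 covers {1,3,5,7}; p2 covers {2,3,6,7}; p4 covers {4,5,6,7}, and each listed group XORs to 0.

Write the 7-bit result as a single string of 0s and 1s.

Place data at non-parity positions: p1 p2 1 p4 0 1 0
p1 (pos 1,3,5,7): XOR of data positions = 1⊕0⊕0 = 1
p2 (pos 2,3,6,7): XOR of data positions = 1⊕1⊕0 = 0
p4 (pos 4,5,6,7): XOR of data positions = 0⊕1⊕0 = 1
Codeword: 1011010

1011010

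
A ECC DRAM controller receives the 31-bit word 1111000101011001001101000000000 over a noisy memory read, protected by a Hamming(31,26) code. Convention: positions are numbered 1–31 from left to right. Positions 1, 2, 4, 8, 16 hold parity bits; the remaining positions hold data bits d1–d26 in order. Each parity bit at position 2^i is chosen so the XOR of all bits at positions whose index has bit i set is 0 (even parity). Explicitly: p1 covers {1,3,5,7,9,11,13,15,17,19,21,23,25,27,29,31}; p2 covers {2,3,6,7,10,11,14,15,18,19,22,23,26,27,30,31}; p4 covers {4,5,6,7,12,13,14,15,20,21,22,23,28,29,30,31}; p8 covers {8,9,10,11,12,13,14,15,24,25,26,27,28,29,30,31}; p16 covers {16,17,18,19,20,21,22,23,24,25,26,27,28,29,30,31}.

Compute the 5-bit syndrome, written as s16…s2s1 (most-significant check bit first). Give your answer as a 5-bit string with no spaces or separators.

s1 (pos 1,3,5,7,9,11,13,15,17,19,21,23,25,27,29,31): 1⊕1⊕0⊕0⊕0⊕0⊕1⊕0⊕0⊕1⊕0⊕0⊕0⊕0⊕0⊕0 = 0
s2 (pos 2,3,6,7,10,11,14,15,18,19,22,23,26,27,30,31): 1⊕1⊕0⊕0⊕1⊕0⊕0⊕0⊕0⊕1⊕1⊕0⊕0⊕0⊕0⊕0 = 1
s4 (pos 4,5,6,7,12,13,14,15,20,21,22,23,28,29,30,31): 1⊕0⊕0⊕0⊕1⊕1⊕0⊕0⊕1⊕0⊕1⊕0⊕0⊕0⊕0⊕0 = 1
s8 (pos 8,9,10,11,12,13,14,15,24,25,26,27,28,29,30,31): 1⊕0⊕1⊕0⊕1⊕1⊕0⊕0⊕0⊕0⊕0⊕0⊕0⊕0⊕0⊕0 = 0
s16 (pos 16,17,18,19,20,21,22,23,24,25,26,27,28,29,30,31): 1⊕0⊕0⊕1⊕1⊕0⊕1⊕0⊕0⊕0⊕0⊕0⊕0⊕0⊕0⊕0 = 0
Syndrome s16…s1 = 00110 → error at position 6.

00110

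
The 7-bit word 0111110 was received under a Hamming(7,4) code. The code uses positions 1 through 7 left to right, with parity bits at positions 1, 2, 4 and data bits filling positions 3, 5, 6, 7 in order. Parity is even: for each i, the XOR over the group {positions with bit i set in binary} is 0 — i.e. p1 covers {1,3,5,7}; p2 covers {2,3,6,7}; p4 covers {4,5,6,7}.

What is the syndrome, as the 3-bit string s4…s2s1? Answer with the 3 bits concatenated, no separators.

110

s1 (pos 1,3,5,7): 0⊕1⊕1⊕0 = 0
s2 (pos 2,3,6,7): 1⊕1⊕1⊕0 = 1
s4 (pos 4,5,6,7): 1⊕1⊕1⊕0 = 1
Syndrome s4…s1 = 110 → error at position 6.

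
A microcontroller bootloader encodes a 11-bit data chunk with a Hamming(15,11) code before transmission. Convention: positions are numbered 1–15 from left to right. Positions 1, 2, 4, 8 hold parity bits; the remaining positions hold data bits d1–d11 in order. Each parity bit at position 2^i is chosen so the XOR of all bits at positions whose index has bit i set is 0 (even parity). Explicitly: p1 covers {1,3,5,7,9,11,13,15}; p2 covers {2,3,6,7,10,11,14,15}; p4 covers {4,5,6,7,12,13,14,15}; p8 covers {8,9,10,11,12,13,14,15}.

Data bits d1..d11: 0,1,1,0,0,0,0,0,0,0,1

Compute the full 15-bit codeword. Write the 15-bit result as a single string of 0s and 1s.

Place data at non-parity positions: p1 p2 0 p4 1 1 0 p8 0 0 0 0 0 0 1
p1 (pos 1,3,5,7,9,11,13,15): XOR of data positions = 0⊕1⊕0⊕0⊕0⊕0⊕1 = 0
p2 (pos 2,3,6,7,10,11,14,15): XOR of data positions = 0⊕1⊕0⊕0⊕0⊕0⊕1 = 0
p4 (pos 4,5,6,7,12,13,14,15): XOR of data positions = 1⊕1⊕0⊕0⊕0⊕0⊕1 = 1
p8 (pos 8,9,10,11,12,13,14,15): XOR of data positions = 0⊕0⊕0⊕0⊕0⊕0⊕1 = 1
Codeword: 000111010000001

000111010000001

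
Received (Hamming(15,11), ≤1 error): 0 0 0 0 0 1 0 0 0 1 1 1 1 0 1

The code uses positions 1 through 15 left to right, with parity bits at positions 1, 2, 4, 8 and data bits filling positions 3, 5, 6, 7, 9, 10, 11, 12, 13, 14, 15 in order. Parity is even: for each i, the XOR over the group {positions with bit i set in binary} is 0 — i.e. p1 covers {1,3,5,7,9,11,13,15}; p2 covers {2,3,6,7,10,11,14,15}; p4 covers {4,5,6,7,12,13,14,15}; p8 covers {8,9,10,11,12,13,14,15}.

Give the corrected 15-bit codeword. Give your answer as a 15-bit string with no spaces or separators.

s1 (pos 1,3,5,7,9,11,13,15): 0⊕0⊕0⊕0⊕0⊕1⊕1⊕1 = 1
s2 (pos 2,3,6,7,10,11,14,15): 0⊕0⊕1⊕0⊕1⊕1⊕0⊕1 = 0
s4 (pos 4,5,6,7,12,13,14,15): 0⊕0⊕1⊕0⊕1⊕1⊕0⊕1 = 0
s8 (pos 8,9,10,11,12,13,14,15): 0⊕0⊕1⊕1⊕1⊕1⊕0⊕1 = 1
Syndrome s8…s1 = 1001 → error at position 9.
Flip position 9: 000001000111101 → 000001001111101

000001001111101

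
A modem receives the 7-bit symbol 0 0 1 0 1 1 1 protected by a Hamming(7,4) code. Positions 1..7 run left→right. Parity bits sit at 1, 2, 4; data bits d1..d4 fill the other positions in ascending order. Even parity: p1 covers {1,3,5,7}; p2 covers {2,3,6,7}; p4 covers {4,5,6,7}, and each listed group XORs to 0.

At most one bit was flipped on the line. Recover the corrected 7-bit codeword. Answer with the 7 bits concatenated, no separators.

s1 (pos 1,3,5,7): 0⊕1⊕1⊕1 = 1
s2 (pos 2,3,6,7): 0⊕1⊕1⊕1 = 1
s4 (pos 4,5,6,7): 0⊕1⊕1⊕1 = 1
Syndrome s4…s1 = 111 → error at position 7.
Flip position 7: 0010111 → 0010110

0010110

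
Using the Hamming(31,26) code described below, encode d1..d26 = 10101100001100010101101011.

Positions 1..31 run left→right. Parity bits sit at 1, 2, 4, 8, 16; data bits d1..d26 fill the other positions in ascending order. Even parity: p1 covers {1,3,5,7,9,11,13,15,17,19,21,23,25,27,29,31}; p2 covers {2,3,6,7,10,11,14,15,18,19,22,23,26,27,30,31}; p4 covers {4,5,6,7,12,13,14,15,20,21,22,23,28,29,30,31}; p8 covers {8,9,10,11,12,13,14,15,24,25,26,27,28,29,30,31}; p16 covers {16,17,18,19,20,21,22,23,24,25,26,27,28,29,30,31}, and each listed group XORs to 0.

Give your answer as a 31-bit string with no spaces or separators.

0011010011000010100010101101011

Place data at non-parity positions: p1 p2 1 p4 0 1 0 p8 1 1 0 0 0 0 1 p16 1 0 0 0 1 0 1 0 1 1 0 1 0 1 1
p1 (pos 1,3,5,7,9,11,13,15,17,19,21,23,25,27,29,31): XOR of data positions = 1⊕0⊕0⊕1⊕0⊕0⊕1⊕1⊕0⊕1⊕1⊕1⊕0⊕0⊕1 = 0
p2 (pos 2,3,6,7,10,11,14,15,18,19,22,23,26,27,30,31): XOR of data positions = 1⊕1⊕0⊕1⊕0⊕0⊕1⊕0⊕0⊕0⊕1⊕1⊕0⊕1⊕1 = 0
p4 (pos 4,5,6,7,12,13,14,15,20,21,22,23,28,29,30,31): XOR of data positions = 0⊕1⊕0⊕0⊕0⊕0⊕1⊕0⊕1⊕0⊕1⊕1⊕0⊕1⊕1 = 1
p8 (pos 8,9,10,11,12,13,14,15,24,25,26,27,28,29,30,31): XOR of data positions = 1⊕1⊕0⊕0⊕0⊕0⊕1⊕0⊕1⊕1⊕0⊕1⊕0⊕1⊕1 = 0
p16 (pos 16,17,18,19,20,21,22,23,24,25,26,27,28,29,30,31): XOR of data positions = 1⊕0⊕0⊕0⊕1⊕0⊕1⊕0⊕1⊕1⊕0⊕1⊕0⊕1⊕1 = 0
Codeword: 0011010011000010100010101101011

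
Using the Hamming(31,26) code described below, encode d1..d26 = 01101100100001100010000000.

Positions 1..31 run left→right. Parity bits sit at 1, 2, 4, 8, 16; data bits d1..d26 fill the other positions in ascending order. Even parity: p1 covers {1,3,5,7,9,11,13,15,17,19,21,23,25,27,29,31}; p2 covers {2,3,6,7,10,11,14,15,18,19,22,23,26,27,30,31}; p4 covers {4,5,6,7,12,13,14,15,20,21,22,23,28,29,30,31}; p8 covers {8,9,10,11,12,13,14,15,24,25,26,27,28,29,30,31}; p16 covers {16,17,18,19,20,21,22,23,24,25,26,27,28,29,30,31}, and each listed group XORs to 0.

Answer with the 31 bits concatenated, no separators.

Place data at non-parity positions: p1 p2 0 p4 1 1 0 p8 1 1 0 0 1 0 0 p16 0 0 1 1 0 0 0 1 0 0 0 0 0 0 0
p1 (pos 1,3,5,7,9,11,13,15,17,19,21,23,25,27,29,31): XOR of data positions = 0⊕1⊕0⊕1⊕0⊕1⊕0⊕0⊕1⊕0⊕0⊕0⊕0⊕0⊕0 = 0
p2 (pos 2,3,6,7,10,11,14,15,18,19,22,23,26,27,30,31): XOR of data positions = 0⊕1⊕0⊕1⊕0⊕0⊕0⊕0⊕1⊕0⊕0⊕0⊕0⊕0⊕0 = 1
p4 (pos 4,5,6,7,12,13,14,15,20,21,22,23,28,29,30,31): XOR of data positions = 1⊕1⊕0⊕0⊕1⊕0⊕0⊕1⊕0⊕0⊕0⊕0⊕0⊕0⊕0 = 0
p8 (pos 8,9,10,11,12,13,14,15,24,25,26,27,28,29,30,31): XOR of data positions = 1⊕1⊕0⊕0⊕1⊕0⊕0⊕1⊕0⊕0⊕0⊕0⊕0⊕0⊕0 = 0
p16 (pos 16,17,18,19,20,21,22,23,24,25,26,27,28,29,30,31): XOR of data positions = 0⊕0⊕1⊕1⊕0⊕0⊕0⊕1⊕0⊕0⊕0⊕0⊕0⊕0⊕0 = 1
Codeword: 0100110011001001001100010000000

0100110011001001001100010000000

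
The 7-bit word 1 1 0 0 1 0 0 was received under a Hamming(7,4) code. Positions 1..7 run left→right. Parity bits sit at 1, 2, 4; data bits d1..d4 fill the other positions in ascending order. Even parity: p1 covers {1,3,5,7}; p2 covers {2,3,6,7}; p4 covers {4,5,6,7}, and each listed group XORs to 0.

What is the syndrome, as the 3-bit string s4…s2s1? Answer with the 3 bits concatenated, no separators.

s1 (pos 1,3,5,7): 1⊕0⊕1⊕0 = 0
s2 (pos 2,3,6,7): 1⊕0⊕0⊕0 = 1
s4 (pos 4,5,6,7): 0⊕1⊕0⊕0 = 1
Syndrome s4…s1 = 110 → error at position 6.

110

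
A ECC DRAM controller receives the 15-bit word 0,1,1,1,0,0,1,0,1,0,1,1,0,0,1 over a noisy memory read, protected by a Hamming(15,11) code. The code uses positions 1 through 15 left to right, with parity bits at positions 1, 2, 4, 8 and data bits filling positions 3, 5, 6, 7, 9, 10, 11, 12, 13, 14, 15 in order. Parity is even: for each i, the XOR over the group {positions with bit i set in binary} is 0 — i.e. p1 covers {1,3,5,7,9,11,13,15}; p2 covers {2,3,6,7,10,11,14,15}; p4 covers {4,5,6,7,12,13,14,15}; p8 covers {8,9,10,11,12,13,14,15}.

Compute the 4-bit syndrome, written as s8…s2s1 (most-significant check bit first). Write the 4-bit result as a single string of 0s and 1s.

0011

s1 (pos 1,3,5,7,9,11,13,15): 0⊕1⊕0⊕1⊕1⊕1⊕0⊕1 = 1
s2 (pos 2,3,6,7,10,11,14,15): 1⊕1⊕0⊕1⊕0⊕1⊕0⊕1 = 1
s4 (pos 4,5,6,7,12,13,14,15): 1⊕0⊕0⊕1⊕1⊕0⊕0⊕1 = 0
s8 (pos 8,9,10,11,12,13,14,15): 0⊕1⊕0⊕1⊕1⊕0⊕0⊕1 = 0
Syndrome s8…s1 = 0011 → error at position 3.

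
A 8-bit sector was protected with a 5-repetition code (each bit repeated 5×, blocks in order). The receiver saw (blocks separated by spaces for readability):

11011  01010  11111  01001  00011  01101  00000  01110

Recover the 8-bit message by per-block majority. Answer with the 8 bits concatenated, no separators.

10100101

Block 1 (11011): 4 ones → 1
Block 2 (01010): 2 ones → 0
Block 3 (11111): 5 ones → 1
Block 4 (01001): 2 ones → 0
Block 5 (00011): 2 ones → 0
Block 6 (01101): 3 ones → 1
Block 7 (00000): 0 ones → 0
Block 8 (01110): 3 ones → 1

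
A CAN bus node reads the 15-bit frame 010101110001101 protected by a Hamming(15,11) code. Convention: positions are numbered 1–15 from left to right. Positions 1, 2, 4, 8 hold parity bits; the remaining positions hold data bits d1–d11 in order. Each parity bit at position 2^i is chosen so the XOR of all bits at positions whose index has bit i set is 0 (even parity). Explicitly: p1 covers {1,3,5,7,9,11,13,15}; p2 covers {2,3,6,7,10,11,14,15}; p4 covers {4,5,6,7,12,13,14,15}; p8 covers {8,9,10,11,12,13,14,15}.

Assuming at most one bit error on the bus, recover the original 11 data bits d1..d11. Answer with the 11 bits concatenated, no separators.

s1 (pos 1,3,5,7,9,11,13,15): 0⊕0⊕0⊕1⊕0⊕0⊕1⊕1 = 1
s2 (pos 2,3,6,7,10,11,14,15): 1⊕0⊕1⊕1⊕0⊕0⊕0⊕1 = 0
s4 (pos 4,5,6,7,12,13,14,15): 1⊕0⊕1⊕1⊕1⊕1⊕0⊕1 = 0
s8 (pos 8,9,10,11,12,13,14,15): 1⊕0⊕0⊕0⊕1⊕1⊕0⊕1 = 0
Syndrome s8…s1 = 0001 → error at position 1.
Flip position 1: 010101110001101 → 110101110001101
Read data bits from positions 3,5,6,7,9,10,11,12,13,14,15: 00110001101

00110001101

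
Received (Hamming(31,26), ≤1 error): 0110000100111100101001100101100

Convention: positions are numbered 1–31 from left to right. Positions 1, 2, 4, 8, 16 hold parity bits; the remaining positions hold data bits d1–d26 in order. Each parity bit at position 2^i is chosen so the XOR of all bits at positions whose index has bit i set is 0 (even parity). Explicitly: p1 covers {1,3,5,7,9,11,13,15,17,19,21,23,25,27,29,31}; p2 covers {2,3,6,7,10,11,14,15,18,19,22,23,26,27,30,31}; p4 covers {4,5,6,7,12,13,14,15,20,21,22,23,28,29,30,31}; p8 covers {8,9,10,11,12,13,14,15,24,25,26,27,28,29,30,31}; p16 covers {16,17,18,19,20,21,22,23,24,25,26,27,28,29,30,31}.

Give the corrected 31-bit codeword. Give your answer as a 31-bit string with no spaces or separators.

s1 (pos 1,3,5,7,9,11,13,15,17,19,21,23,25,27,29,31): 0⊕1⊕0⊕0⊕0⊕1⊕1⊕0⊕1⊕1⊕0⊕1⊕0⊕0⊕1⊕0 = 1
s2 (pos 2,3,6,7,10,11,14,15,18,19,22,23,26,27,30,31): 1⊕1⊕0⊕0⊕0⊕1⊕1⊕0⊕0⊕1⊕1⊕1⊕1⊕0⊕0⊕0 = 0
s4 (pos 4,5,6,7,12,13,14,15,20,21,22,23,28,29,30,31): 0⊕0⊕0⊕0⊕1⊕1⊕1⊕0⊕0⊕0⊕1⊕1⊕1⊕1⊕0⊕0 = 1
s8 (pos 8,9,10,11,12,13,14,15,24,25,26,27,28,29,30,31): 1⊕0⊕0⊕1⊕1⊕1⊕1⊕0⊕0⊕0⊕1⊕0⊕1⊕1⊕0⊕0 = 0
s16 (pos 16,17,18,19,20,21,22,23,24,25,26,27,28,29,30,31): 0⊕1⊕0⊕1⊕0⊕0⊕1⊕1⊕0⊕0⊕1⊕0⊕1⊕1⊕0⊕0 = 1
Syndrome s16…s1 = 10101 → error at position 21.
Flip position 21: 0110000100111100101001100101100 → 0110000100111100101011100101100

0110000100111100101011100101100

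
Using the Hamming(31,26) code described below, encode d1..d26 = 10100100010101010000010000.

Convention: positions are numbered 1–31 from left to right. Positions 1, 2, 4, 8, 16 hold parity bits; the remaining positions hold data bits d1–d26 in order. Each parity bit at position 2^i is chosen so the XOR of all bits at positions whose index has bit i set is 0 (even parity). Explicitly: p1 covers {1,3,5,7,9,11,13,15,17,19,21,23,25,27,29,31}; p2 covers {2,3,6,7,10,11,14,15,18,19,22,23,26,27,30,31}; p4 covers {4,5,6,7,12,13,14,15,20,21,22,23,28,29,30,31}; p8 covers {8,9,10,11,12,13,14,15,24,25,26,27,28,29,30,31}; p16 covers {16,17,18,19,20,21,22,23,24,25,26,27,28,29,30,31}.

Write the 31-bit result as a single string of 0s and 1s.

Place data at non-parity positions: p1 p2 1 p4 0 1 0 p8 0 1 0 0 0 1 0 p16 1 0 1 0 1 0 0 0 0 0 1 0 0 0 0
p1 (pos 1,3,5,7,9,11,13,15,17,19,21,23,25,27,29,31): XOR of data positions = 1⊕0⊕0⊕0⊕0⊕0⊕0⊕1⊕1⊕1⊕0⊕0⊕1⊕0⊕0 = 1
p2 (pos 2,3,6,7,10,11,14,15,18,19,22,23,26,27,30,31): XOR of data positions = 1⊕1⊕0⊕1⊕0⊕1⊕0⊕0⊕1⊕0⊕0⊕0⊕1⊕0⊕0 = 0
p4 (pos 4,5,6,7,12,13,14,15,20,21,22,23,28,29,30,31): XOR of data positions = 0⊕1⊕0⊕0⊕0⊕1⊕0⊕0⊕1⊕0⊕0⊕0⊕0⊕0⊕0 = 1
p8 (pos 8,9,10,11,12,13,14,15,24,25,26,27,28,29,30,31): XOR of data positions = 0⊕1⊕0⊕0⊕0⊕1⊕0⊕0⊕0⊕0⊕1⊕0⊕0⊕0⊕0 = 1
p16 (pos 16,17,18,19,20,21,22,23,24,25,26,27,28,29,30,31): XOR of data positions = 1⊕0⊕1⊕0⊕1⊕0⊕0⊕0⊕0⊕0⊕1⊕0⊕0⊕0⊕0 = 0
Codeword: 1011010101000100101010000010000

1011010101000100101010000010000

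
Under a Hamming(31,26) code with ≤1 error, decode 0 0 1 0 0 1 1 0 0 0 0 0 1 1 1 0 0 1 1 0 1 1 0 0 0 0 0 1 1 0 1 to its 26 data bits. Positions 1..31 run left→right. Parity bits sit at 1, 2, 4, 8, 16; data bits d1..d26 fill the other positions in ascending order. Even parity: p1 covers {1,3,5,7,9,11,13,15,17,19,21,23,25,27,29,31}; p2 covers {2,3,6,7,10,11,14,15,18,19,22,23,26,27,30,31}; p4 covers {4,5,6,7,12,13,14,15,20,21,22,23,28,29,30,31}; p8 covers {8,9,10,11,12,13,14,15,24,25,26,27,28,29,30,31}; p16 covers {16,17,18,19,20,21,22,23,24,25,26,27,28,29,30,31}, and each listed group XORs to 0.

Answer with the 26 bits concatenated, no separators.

s1 (pos 1,3,5,7,9,11,13,15,17,19,21,23,25,27,29,31): 0⊕1⊕0⊕1⊕0⊕0⊕1⊕1⊕0⊕1⊕1⊕0⊕0⊕0⊕1⊕1 = 0
s2 (pos 2,3,6,7,10,11,14,15,18,19,22,23,26,27,30,31): 0⊕1⊕1⊕1⊕0⊕0⊕1⊕1⊕1⊕1⊕1⊕0⊕0⊕0⊕0⊕1 = 1
s4 (pos 4,5,6,7,12,13,14,15,20,21,22,23,28,29,30,31): 0⊕0⊕1⊕1⊕0⊕1⊕1⊕1⊕0⊕1⊕1⊕0⊕1⊕1⊕0⊕1 = 0
s8 (pos 8,9,10,11,12,13,14,15,24,25,26,27,28,29,30,31): 0⊕0⊕0⊕0⊕0⊕1⊕1⊕1⊕0⊕0⊕0⊕0⊕1⊕1⊕0⊕1 = 0
s16 (pos 16,17,18,19,20,21,22,23,24,25,26,27,28,29,30,31): 0⊕0⊕1⊕1⊕0⊕1⊕1⊕0⊕0⊕0⊕0⊕0⊕1⊕1⊕0⊕1 = 1
Syndrome s16…s1 = 10010 → error at position 18.
Flip position 18: 0010011000001110011011000001101 → 0010011000001110001011000001101
Read data bits from positions 3,5,6,7,9,10,11,12,13,14,15,17,18,19,20,21,22,23,24,25,26,27,28,29,30,31: 10110000111001011000001101

10110000111001011000001101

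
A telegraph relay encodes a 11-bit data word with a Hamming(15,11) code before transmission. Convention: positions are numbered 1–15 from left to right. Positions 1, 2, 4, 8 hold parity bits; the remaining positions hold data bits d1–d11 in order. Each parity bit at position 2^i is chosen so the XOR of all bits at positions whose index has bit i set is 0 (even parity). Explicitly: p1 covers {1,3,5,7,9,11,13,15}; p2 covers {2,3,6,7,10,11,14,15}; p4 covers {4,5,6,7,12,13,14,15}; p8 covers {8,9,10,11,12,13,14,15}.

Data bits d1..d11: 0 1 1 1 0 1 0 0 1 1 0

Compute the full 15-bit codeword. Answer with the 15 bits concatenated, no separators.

Place data at non-parity positions: p1 p2 0 p4 1 1 1 p8 0 1 0 0 1 1 0
p1 (pos 1,3,5,7,9,11,13,15): XOR of data positions = 0⊕1⊕1⊕0⊕0⊕1⊕0 = 1
p2 (pos 2,3,6,7,10,11,14,15): XOR of data positions = 0⊕1⊕1⊕1⊕0⊕1⊕0 = 0
p4 (pos 4,5,6,7,12,13,14,15): XOR of data positions = 1⊕1⊕1⊕0⊕1⊕1⊕0 = 1
p8 (pos 8,9,10,11,12,13,14,15): XOR of data positions = 0⊕1⊕0⊕0⊕1⊕1⊕0 = 1
Codeword: 100111110100110

100111110100110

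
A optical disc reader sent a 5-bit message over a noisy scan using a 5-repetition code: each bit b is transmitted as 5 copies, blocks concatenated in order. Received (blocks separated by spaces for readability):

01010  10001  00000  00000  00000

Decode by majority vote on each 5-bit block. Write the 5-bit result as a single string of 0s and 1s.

Block 1 (01010): 2 ones → 0
Block 2 (10001): 2 ones → 0
Block 3 (00000): 0 ones → 0
Block 4 (00000): 0 ones → 0
Block 5 (00000): 0 ones → 0

00000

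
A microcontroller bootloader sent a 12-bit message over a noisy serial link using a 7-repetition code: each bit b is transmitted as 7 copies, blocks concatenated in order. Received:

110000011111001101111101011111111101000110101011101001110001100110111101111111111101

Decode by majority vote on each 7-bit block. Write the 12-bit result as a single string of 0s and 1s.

011110110111

Block 1 (1100000): 2 ones → 0
Block 2 (1111100): 5 ones → 1
Block 3 (1101111): 6 ones → 1
Block 4 (1010111): 5 ones → 1
Block 5 (1111110): 6 ones → 1
Block 6 (1000110): 3 ones → 0
Block 7 (1010111): 5 ones → 1
Block 8 (0100111): 4 ones → 1
Block 9 (0001100): 2 ones → 0
Block 10 (1101111): 6 ones → 1
Block 11 (0111111): 6 ones → 1
Block 12 (1111101): 6 ones → 1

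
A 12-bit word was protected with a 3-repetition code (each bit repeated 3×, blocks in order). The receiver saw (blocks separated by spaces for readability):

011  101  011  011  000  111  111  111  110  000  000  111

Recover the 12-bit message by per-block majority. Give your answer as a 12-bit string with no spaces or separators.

111101111001

Block 1 (011): 2 ones → 1
Block 2 (101): 2 ones → 1
Block 3 (011): 2 ones → 1
Block 4 (011): 2 ones → 1
Block 5 (000): 0 ones → 0
Block 6 (111): 3 ones → 1
Block 7 (111): 3 ones → 1
Block 8 (111): 3 ones → 1
Block 9 (110): 2 ones → 1
Block 10 (000): 0 ones → 0
Block 11 (000): 0 ones → 0
Block 12 (111): 3 ones → 1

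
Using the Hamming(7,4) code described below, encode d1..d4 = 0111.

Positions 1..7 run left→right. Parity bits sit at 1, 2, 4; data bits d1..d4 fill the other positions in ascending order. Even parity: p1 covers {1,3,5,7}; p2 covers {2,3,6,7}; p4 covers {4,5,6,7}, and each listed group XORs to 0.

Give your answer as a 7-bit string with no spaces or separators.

0001111

Place data at non-parity positions: p1 p2 0 p4 1 1 1
p1 (pos 1,3,5,7): XOR of data positions = 0⊕1⊕1 = 0
p2 (pos 2,3,6,7): XOR of data positions = 0⊕1⊕1 = 0
p4 (pos 4,5,6,7): XOR of data positions = 1⊕1⊕1 = 1
Codeword: 0001111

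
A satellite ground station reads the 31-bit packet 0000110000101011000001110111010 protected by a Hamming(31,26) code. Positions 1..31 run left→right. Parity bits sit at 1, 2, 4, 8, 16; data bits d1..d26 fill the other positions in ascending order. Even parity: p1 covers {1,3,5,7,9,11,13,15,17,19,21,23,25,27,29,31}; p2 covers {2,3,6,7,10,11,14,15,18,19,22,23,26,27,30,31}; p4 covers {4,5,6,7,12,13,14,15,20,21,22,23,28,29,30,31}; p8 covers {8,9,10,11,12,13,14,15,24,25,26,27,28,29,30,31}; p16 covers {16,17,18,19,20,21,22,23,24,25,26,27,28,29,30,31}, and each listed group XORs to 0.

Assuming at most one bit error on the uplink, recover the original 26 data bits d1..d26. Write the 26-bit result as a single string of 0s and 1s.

s1 (pos 1,3,5,7,9,11,13,15,17,19,21,23,25,27,29,31): 0⊕0⊕1⊕0⊕0⊕1⊕1⊕1⊕0⊕0⊕0⊕1⊕0⊕1⊕0⊕0 = 0
s2 (pos 2,3,6,7,10,11,14,15,18,19,22,23,26,27,30,31): 0⊕0⊕1⊕0⊕0⊕1⊕0⊕1⊕0⊕0⊕1⊕1⊕1⊕1⊕1⊕0 = 0
s4 (pos 4,5,6,7,12,13,14,15,20,21,22,23,28,29,30,31): 0⊕1⊕1⊕0⊕0⊕1⊕0⊕1⊕0⊕0⊕1⊕1⊕1⊕0⊕1⊕0 = 0
s8 (pos 8,9,10,11,12,13,14,15,24,25,26,27,28,29,30,31): 0⊕0⊕0⊕1⊕0⊕1⊕0⊕1⊕1⊕0⊕1⊕1⊕1⊕0⊕1⊕0 = 0
s16 (pos 16,17,18,19,20,21,22,23,24,25,26,27,28,29,30,31): 1⊕0⊕0⊕0⊕0⊕0⊕1⊕1⊕1⊕0⊕1⊕1⊕1⊕0⊕1⊕0 = 0
Syndrome s16…s1 = 00000 → no error.
Read data bits from positions 3,5,6,7,9,10,11,12,13,14,15,17,18,19,20,21,22,23,24,25,26,27,28,29,30,31: 01100010101000001110111010

01100010101000001110111010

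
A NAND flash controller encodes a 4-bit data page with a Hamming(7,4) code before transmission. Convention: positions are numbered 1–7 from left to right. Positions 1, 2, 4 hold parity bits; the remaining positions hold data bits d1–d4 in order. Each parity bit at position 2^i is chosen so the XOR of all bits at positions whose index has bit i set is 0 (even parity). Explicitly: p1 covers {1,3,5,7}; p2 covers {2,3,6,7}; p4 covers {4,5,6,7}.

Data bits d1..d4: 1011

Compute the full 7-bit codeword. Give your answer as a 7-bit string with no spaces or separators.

0110011

Place data at non-parity positions: p1 p2 1 p4 0 1 1
p1 (pos 1,3,5,7): XOR of data positions = 1⊕0⊕1 = 0
p2 (pos 2,3,6,7): XOR of data positions = 1⊕1⊕1 = 1
p4 (pos 4,5,6,7): XOR of data positions = 0⊕1⊕1 = 0
Codeword: 0110011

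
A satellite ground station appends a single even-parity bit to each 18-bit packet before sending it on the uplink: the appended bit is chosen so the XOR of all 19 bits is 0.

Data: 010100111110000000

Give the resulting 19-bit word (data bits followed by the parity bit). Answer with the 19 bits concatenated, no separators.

0101001111100000001

XOR of the 18 data bits: 0⊕1⊕0⊕1⊕0⊕0⊕1⊕1⊕1⊕1⊕1⊕0⊕0⊕0⊕0⊕0⊕0⊕0 = 1
Parity bit = 1 (so all 19 bits XOR to 0).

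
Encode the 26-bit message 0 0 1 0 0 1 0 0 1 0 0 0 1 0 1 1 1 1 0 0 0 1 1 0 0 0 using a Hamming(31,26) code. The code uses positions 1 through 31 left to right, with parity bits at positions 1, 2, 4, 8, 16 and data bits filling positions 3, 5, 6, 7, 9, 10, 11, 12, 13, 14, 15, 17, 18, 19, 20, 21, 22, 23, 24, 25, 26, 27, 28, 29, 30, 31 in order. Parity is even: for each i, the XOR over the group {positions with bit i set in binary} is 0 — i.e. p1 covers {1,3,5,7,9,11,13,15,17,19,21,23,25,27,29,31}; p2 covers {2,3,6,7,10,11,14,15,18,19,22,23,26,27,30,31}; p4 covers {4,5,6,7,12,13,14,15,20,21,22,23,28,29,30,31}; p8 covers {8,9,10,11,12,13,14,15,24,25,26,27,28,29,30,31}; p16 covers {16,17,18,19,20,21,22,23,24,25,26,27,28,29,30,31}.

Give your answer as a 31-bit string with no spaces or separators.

0001010001001001010111100011000

Place data at non-parity positions: p1 p2 0 p4 0 1 0 p8 0 1 0 0 1 0 0 p16 0 1 0 1 1 1 1 0 0 0 1 1 0 0 0
p1 (pos 1,3,5,7,9,11,13,15,17,19,21,23,25,27,29,31): XOR of data positions = 0⊕0⊕0⊕0⊕0⊕1⊕0⊕0⊕0⊕1⊕1⊕0⊕1⊕0⊕0 = 0
p2 (pos 2,3,6,7,10,11,14,15,18,19,22,23,26,27,30,31): XOR of data positions = 0⊕1⊕0⊕1⊕0⊕0⊕0⊕1⊕0⊕1⊕1⊕0⊕1⊕0⊕0 = 0
p4 (pos 4,5,6,7,12,13,14,15,20,21,22,23,28,29,30,31): XOR of data positions = 0⊕1⊕0⊕0⊕1⊕0⊕0⊕1⊕1⊕1⊕1⊕1⊕0⊕0⊕0 = 1
p8 (pos 8,9,10,11,12,13,14,15,24,25,26,27,28,29,30,31): XOR of data positions = 0⊕1⊕0⊕0⊕1⊕0⊕0⊕0⊕0⊕0⊕1⊕1⊕0⊕0⊕0 = 0
p16 (pos 16,17,18,19,20,21,22,23,24,25,26,27,28,29,30,31): XOR of data positions = 0⊕1⊕0⊕1⊕1⊕1⊕1⊕0⊕0⊕0⊕1⊕1⊕0⊕0⊕0 = 1
Codeword: 0001010001001001010111100011000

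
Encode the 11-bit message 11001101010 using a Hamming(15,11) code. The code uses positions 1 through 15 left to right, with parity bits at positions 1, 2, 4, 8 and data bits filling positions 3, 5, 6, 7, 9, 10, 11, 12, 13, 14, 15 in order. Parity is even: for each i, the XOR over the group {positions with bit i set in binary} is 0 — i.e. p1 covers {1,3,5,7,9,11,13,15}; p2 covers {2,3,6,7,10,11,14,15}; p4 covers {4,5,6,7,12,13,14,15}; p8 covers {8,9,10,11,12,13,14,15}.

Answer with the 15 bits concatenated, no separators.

Place data at non-parity positions: p1 p2 1 p4 1 0 0 p8 1 1 0 1 0 1 0
p1 (pos 1,3,5,7,9,11,13,15): XOR of data positions = 1⊕1⊕0⊕1⊕0⊕0⊕0 = 1
p2 (pos 2,3,6,7,10,11,14,15): XOR of data positions = 1⊕0⊕0⊕1⊕0⊕1⊕0 = 1
p4 (pos 4,5,6,7,12,13,14,15): XOR of data positions = 1⊕0⊕0⊕1⊕0⊕1⊕0 = 1
p8 (pos 8,9,10,11,12,13,14,15): XOR of data positions = 1⊕1⊕0⊕1⊕0⊕1⊕0 = 0
Codeword: 111110001101010

111110001101010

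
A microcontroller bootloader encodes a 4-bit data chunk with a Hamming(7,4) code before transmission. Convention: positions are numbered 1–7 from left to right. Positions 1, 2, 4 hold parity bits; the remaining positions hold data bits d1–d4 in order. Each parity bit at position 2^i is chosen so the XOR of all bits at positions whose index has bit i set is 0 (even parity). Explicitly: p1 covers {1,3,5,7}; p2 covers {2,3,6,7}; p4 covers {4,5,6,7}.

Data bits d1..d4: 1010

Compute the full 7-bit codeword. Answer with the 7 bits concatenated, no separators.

1011010

Place data at non-parity positions: p1 p2 1 p4 0 1 0
p1 (pos 1,3,5,7): XOR of data positions = 1⊕0⊕0 = 1
p2 (pos 2,3,6,7): XOR of data positions = 1⊕1⊕0 = 0
p4 (pos 4,5,6,7): XOR of data positions = 0⊕1⊕0 = 1
Codeword: 1011010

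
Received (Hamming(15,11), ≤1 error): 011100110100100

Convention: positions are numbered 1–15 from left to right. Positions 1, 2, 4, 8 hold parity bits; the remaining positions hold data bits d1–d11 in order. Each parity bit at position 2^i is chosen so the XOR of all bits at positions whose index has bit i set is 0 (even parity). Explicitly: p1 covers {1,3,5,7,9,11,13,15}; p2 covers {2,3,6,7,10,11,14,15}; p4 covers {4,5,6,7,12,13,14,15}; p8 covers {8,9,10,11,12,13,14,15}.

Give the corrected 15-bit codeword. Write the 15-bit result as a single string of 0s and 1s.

011100110100000

s1 (pos 1,3,5,7,9,11,13,15): 0⊕1⊕0⊕1⊕0⊕0⊕1⊕0 = 1
s2 (pos 2,3,6,7,10,11,14,15): 1⊕1⊕0⊕1⊕1⊕0⊕0⊕0 = 0
s4 (pos 4,5,6,7,12,13,14,15): 1⊕0⊕0⊕1⊕0⊕1⊕0⊕0 = 1
s8 (pos 8,9,10,11,12,13,14,15): 1⊕0⊕1⊕0⊕0⊕1⊕0⊕0 = 1
Syndrome s8…s1 = 1101 → error at position 13.
Flip position 13: 011100110100100 → 011100110100000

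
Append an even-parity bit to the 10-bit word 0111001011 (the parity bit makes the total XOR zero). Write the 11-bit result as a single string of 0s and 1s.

XOR of the 10 data bits: 0⊕1⊕1⊕1⊕0⊕0⊕1⊕0⊕1⊕1 = 0
Parity bit = 0 (so all 11 bits XOR to 0).

01110010110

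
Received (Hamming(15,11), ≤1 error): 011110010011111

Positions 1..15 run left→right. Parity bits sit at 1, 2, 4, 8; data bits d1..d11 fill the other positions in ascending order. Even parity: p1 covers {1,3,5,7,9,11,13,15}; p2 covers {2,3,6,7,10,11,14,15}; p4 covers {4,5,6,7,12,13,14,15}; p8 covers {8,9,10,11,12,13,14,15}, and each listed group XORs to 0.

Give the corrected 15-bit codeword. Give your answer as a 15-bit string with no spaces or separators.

010110010011111

s1 (pos 1,3,5,7,9,11,13,15): 0⊕1⊕1⊕0⊕0⊕1⊕1⊕1 = 1
s2 (pos 2,3,6,7,10,11,14,15): 1⊕1⊕0⊕0⊕0⊕1⊕1⊕1 = 1
s4 (pos 4,5,6,7,12,13,14,15): 1⊕1⊕0⊕0⊕1⊕1⊕1⊕1 = 0
s8 (pos 8,9,10,11,12,13,14,15): 1⊕0⊕0⊕1⊕1⊕1⊕1⊕1 = 0
Syndrome s8…s1 = 0011 → error at position 3.
Flip position 3: 011110010011111 → 010110010011111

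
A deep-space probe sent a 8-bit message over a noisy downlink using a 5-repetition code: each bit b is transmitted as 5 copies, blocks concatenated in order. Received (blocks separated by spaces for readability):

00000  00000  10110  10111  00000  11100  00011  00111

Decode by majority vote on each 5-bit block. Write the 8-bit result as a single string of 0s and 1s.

00110101

Block 1 (00000): 0 ones → 0
Block 2 (00000): 0 ones → 0
Block 3 (10110): 3 ones → 1
Block 4 (10111): 4 ones → 1
Block 5 (00000): 0 ones → 0
Block 6 (11100): 3 ones → 1
Block 7 (00011): 2 ones → 0
Block 8 (00111): 3 ones → 1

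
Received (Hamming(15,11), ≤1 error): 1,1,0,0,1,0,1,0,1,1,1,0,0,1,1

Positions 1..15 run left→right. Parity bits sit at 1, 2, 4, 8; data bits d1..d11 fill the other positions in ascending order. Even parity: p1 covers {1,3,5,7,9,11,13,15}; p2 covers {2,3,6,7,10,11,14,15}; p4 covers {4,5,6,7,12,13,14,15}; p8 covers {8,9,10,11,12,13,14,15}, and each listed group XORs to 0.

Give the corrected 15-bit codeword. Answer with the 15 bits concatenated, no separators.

110010111110011

s1 (pos 1,3,5,7,9,11,13,15): 1⊕0⊕1⊕1⊕1⊕1⊕0⊕1 = 0
s2 (pos 2,3,6,7,10,11,14,15): 1⊕0⊕0⊕1⊕1⊕1⊕1⊕1 = 0
s4 (pos 4,5,6,7,12,13,14,15): 0⊕1⊕0⊕1⊕0⊕0⊕1⊕1 = 0
s8 (pos 8,9,10,11,12,13,14,15): 0⊕1⊕1⊕1⊕0⊕0⊕1⊕1 = 1
Syndrome s8…s1 = 1000 → error at position 8.
Flip position 8: 110010101110011 → 110010111110011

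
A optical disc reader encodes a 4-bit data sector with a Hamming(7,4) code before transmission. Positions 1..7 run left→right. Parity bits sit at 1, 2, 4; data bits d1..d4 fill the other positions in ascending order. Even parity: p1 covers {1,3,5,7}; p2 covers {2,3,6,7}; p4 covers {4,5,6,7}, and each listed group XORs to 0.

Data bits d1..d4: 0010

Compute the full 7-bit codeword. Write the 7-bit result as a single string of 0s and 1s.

Place data at non-parity positions: p1 p2 0 p4 0 1 0
p1 (pos 1,3,5,7): XOR of data positions = 0⊕0⊕0 = 0
p2 (pos 2,3,6,7): XOR of data positions = 0⊕1⊕0 = 1
p4 (pos 4,5,6,7): XOR of data positions = 0⊕1⊕0 = 1
Codeword: 0101010

0101010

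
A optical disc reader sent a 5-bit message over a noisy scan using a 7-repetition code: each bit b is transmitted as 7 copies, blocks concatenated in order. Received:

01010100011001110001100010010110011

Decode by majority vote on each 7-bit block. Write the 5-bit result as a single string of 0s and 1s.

00101

Block 1 (0101010): 3 ones → 0
Block 2 (0011001): 3 ones → 0
Block 3 (1100011): 4 ones → 1
Block 4 (0001001): 2 ones → 0
Block 5 (0110011): 4 ones → 1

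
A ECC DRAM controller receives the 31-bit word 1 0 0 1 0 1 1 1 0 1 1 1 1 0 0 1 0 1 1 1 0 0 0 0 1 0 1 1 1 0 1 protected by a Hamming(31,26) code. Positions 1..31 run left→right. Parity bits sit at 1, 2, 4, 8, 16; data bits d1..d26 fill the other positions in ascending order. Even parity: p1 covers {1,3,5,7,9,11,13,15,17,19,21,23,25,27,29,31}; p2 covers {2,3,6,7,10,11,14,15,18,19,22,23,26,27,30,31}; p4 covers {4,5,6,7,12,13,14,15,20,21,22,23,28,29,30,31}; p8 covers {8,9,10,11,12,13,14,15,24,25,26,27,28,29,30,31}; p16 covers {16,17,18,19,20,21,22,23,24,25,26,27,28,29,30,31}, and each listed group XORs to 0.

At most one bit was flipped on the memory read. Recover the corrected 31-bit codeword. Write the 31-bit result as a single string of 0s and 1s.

s1 (pos 1,3,5,7,9,11,13,15,17,19,21,23,25,27,29,31): 1⊕0⊕0⊕1⊕0⊕1⊕1⊕0⊕0⊕1⊕0⊕0⊕1⊕1⊕1⊕1 = 1
s2 (pos 2,3,6,7,10,11,14,15,18,19,22,23,26,27,30,31): 0⊕0⊕1⊕1⊕1⊕1⊕0⊕0⊕1⊕1⊕0⊕0⊕0⊕1⊕0⊕1 = 0
s4 (pos 4,5,6,7,12,13,14,15,20,21,22,23,28,29,30,31): 1⊕0⊕1⊕1⊕1⊕1⊕0⊕0⊕1⊕0⊕0⊕0⊕1⊕1⊕0⊕1 = 1
s8 (pos 8,9,10,11,12,13,14,15,24,25,26,27,28,29,30,31): 1⊕0⊕1⊕1⊕1⊕1⊕0⊕0⊕0⊕1⊕0⊕1⊕1⊕1⊕0⊕1 = 0
s16 (pos 16,17,18,19,20,21,22,23,24,25,26,27,28,29,30,31): 1⊕0⊕1⊕1⊕1⊕0⊕0⊕0⊕0⊕1⊕0⊕1⊕1⊕1⊕0⊕1 = 1
Syndrome s16…s1 = 10101 → error at position 21.
Flip position 21: 1001011101111001011100001011101 → 1001011101111001011110001011101

1001011101111001011110001011101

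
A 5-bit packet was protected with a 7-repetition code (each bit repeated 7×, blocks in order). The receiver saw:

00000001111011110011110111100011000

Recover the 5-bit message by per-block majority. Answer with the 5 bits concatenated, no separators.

Block 1 (0000000): 0 ones → 0
Block 2 (1111011): 6 ones → 1
Block 3 (1100111): 5 ones → 1
Block 4 (1011110): 5 ones → 1
Block 5 (0011000): 2 ones → 0

01110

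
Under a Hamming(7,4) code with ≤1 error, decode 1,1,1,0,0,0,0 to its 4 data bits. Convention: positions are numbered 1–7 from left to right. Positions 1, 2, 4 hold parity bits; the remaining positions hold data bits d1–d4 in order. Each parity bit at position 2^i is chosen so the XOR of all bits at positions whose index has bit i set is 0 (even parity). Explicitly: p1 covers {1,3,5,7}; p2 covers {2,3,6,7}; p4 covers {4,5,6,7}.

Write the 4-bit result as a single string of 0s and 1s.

1000

s1 (pos 1,3,5,7): 1⊕1⊕0⊕0 = 0
s2 (pos 2,3,6,7): 1⊕1⊕0⊕0 = 0
s4 (pos 4,5,6,7): 0⊕0⊕0⊕0 = 0
Syndrome s4…s1 = 000 → no error.
Read data bits from positions 3,5,6,7: 1000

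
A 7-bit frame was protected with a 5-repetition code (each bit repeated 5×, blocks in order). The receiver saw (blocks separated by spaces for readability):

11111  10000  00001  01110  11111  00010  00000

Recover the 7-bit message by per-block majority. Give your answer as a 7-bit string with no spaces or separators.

Block 1 (11111): 5 ones → 1
Block 2 (10000): 1 one → 0
Block 3 (00001): 1 one → 0
Block 4 (01110): 3 ones → 1
Block 5 (11111): 5 ones → 1
Block 6 (00010): 1 one → 0
Block 7 (00000): 0 ones → 0

1001100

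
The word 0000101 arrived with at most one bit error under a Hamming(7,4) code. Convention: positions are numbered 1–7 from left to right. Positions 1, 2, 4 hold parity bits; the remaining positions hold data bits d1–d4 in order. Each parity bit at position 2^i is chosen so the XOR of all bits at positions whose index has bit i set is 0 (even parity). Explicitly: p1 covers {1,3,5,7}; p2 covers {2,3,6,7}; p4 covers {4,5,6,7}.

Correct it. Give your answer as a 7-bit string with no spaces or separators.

0100101

s1 (pos 1,3,5,7): 0⊕0⊕1⊕1 = 0
s2 (pos 2,3,6,7): 0⊕0⊕0⊕1 = 1
s4 (pos 4,5,6,7): 0⊕1⊕0⊕1 = 0
Syndrome s4…s1 = 010 → error at position 2.
Flip position 2: 0000101 → 0100101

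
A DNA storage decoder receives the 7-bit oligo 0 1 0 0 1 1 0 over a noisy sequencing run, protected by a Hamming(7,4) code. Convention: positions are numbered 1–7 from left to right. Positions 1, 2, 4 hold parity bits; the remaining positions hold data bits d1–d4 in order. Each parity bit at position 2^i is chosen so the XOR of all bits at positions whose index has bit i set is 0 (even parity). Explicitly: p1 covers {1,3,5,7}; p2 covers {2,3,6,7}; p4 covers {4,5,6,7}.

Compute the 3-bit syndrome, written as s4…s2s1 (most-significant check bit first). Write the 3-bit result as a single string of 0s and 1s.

s1 (pos 1,3,5,7): 0⊕0⊕1⊕0 = 1
s2 (pos 2,3,6,7): 1⊕0⊕1⊕0 = 0
s4 (pos 4,5,6,7): 0⊕1⊕1⊕0 = 0
Syndrome s4…s1 = 001 → error at position 1.

001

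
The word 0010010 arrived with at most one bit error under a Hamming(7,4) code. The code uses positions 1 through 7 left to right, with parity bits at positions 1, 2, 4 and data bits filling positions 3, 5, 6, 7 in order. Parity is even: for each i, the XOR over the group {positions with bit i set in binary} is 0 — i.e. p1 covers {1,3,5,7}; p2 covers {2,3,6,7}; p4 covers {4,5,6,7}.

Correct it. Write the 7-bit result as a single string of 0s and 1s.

s1 (pos 1,3,5,7): 0⊕1⊕0⊕0 = 1
s2 (pos 2,3,6,7): 0⊕1⊕1⊕0 = 0
s4 (pos 4,5,6,7): 0⊕0⊕1⊕0 = 1
Syndrome s4…s1 = 101 → error at position 5.
Flip position 5: 0010010 → 0010110

0010110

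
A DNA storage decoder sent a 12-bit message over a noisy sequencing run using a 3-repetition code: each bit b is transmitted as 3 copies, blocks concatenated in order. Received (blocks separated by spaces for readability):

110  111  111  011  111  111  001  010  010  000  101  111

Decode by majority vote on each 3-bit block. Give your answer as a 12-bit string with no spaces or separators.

Block 1 (110): 2 ones → 1
Block 2 (111): 3 ones → 1
Block 3 (111): 3 ones → 1
Block 4 (011): 2 ones → 1
Block 5 (111): 3 ones → 1
Block 6 (111): 3 ones → 1
Block 7 (001): 1 one → 0
Block 8 (010): 1 one → 0
Block 9 (010): 1 one → 0
Block 10 (000): 0 ones → 0
Block 11 (101): 2 ones → 1
Block 12 (111): 3 ones → 1

111111000011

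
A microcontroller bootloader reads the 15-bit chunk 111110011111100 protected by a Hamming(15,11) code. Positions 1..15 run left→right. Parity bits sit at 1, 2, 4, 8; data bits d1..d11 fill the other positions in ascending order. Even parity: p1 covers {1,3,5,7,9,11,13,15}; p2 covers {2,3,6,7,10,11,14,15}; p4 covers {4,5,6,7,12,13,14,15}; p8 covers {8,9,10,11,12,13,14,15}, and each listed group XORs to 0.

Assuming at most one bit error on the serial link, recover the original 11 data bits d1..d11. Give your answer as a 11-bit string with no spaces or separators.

11001111100

s1 (pos 1,3,5,7,9,11,13,15): 1⊕1⊕1⊕0⊕1⊕1⊕1⊕0 = 0
s2 (pos 2,3,6,7,10,11,14,15): 1⊕1⊕0⊕0⊕1⊕1⊕0⊕0 = 0
s4 (pos 4,5,6,7,12,13,14,15): 1⊕1⊕0⊕0⊕1⊕1⊕0⊕0 = 0
s8 (pos 8,9,10,11,12,13,14,15): 1⊕1⊕1⊕1⊕1⊕1⊕0⊕0 = 0
Syndrome s8…s1 = 0000 → no error.
Read data bits from positions 3,5,6,7,9,10,11,12,13,14,15: 11001111100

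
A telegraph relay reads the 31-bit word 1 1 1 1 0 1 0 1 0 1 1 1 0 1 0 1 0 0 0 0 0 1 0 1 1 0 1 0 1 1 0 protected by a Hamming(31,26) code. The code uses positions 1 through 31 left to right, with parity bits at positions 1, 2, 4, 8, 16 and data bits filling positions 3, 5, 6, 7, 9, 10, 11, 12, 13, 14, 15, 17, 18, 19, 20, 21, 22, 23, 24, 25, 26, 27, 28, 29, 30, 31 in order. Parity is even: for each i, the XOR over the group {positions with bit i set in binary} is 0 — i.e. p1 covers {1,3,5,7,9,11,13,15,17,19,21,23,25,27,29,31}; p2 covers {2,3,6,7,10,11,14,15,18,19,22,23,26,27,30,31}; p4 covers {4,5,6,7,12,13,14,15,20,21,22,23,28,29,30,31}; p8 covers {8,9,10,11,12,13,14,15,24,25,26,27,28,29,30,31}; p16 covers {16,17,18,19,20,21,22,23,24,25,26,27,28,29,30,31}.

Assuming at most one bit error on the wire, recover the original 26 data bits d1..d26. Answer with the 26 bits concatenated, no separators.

10100111010000000011010110

s1 (pos 1,3,5,7,9,11,13,15,17,19,21,23,25,27,29,31): 1⊕1⊕0⊕0⊕0⊕1⊕0⊕0⊕0⊕0⊕0⊕0⊕1⊕1⊕1⊕0 = 0
s2 (pos 2,3,6,7,10,11,14,15,18,19,22,23,26,27,30,31): 1⊕1⊕1⊕0⊕1⊕1⊕1⊕0⊕0⊕0⊕1⊕0⊕0⊕1⊕1⊕0 = 1
s4 (pos 4,5,6,7,12,13,14,15,20,21,22,23,28,29,30,31): 1⊕0⊕1⊕0⊕1⊕0⊕1⊕0⊕0⊕0⊕1⊕0⊕0⊕1⊕1⊕0 = 1
s8 (pos 8,9,10,11,12,13,14,15,24,25,26,27,28,29,30,31): 1⊕0⊕1⊕1⊕1⊕0⊕1⊕0⊕1⊕1⊕0⊕1⊕0⊕1⊕1⊕0 = 0
s16 (pos 16,17,18,19,20,21,22,23,24,25,26,27,28,29,30,31): 1⊕0⊕0⊕0⊕0⊕0⊕1⊕0⊕1⊕1⊕0⊕1⊕0⊕1⊕1⊕0 = 1
Syndrome s16…s1 = 10110 → error at position 22.
Flip position 22: 1111010101110101000001011010110 → 1111010101110101000000011010110
Read data bits from positions 3,5,6,7,9,10,11,12,13,14,15,17,18,19,20,21,22,23,24,25,26,27,28,29,30,31: 10100111010000000011010110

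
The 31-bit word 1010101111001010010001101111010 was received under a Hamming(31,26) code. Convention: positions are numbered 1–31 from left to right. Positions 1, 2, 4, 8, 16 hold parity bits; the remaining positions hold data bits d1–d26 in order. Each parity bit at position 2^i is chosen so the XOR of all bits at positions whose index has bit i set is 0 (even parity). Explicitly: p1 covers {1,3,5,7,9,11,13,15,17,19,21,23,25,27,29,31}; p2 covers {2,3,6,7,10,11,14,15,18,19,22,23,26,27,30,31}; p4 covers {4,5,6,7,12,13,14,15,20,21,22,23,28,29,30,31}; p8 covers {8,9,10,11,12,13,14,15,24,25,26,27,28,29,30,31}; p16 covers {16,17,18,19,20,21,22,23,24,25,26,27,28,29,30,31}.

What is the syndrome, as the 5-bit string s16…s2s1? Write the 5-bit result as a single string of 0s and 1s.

00000

s1 (pos 1,3,5,7,9,11,13,15,17,19,21,23,25,27,29,31): 1⊕1⊕1⊕1⊕1⊕0⊕1⊕1⊕0⊕0⊕0⊕1⊕1⊕1⊕0⊕0 = 0
s2 (pos 2,3,6,7,10,11,14,15,18,19,22,23,26,27,30,31): 0⊕1⊕0⊕1⊕1⊕0⊕0⊕1⊕1⊕0⊕1⊕1⊕1⊕1⊕1⊕0 = 0
s4 (pos 4,5,6,7,12,13,14,15,20,21,22,23,28,29,30,31): 0⊕1⊕0⊕1⊕0⊕1⊕0⊕1⊕0⊕0⊕1⊕1⊕1⊕0⊕1⊕0 = 0
s8 (pos 8,9,10,11,12,13,14,15,24,25,26,27,28,29,30,31): 1⊕1⊕1⊕0⊕0⊕1⊕0⊕1⊕0⊕1⊕1⊕1⊕1⊕0⊕1⊕0 = 0
s16 (pos 16,17,18,19,20,21,22,23,24,25,26,27,28,29,30,31): 0⊕0⊕1⊕0⊕0⊕0⊕1⊕1⊕0⊕1⊕1⊕1⊕1⊕0⊕1⊕0 = 0
Syndrome s16…s1 = 00000 → no error.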